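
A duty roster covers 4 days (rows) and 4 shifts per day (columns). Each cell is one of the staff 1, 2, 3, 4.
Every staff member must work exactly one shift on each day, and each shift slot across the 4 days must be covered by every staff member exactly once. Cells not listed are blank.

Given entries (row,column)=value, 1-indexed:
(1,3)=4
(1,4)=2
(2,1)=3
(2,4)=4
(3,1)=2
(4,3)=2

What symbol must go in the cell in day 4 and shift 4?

Day 1, shift 1: day 1 has {2, 4} and shift 1 has {2, 3}, leaving only 1.
Day 1, shift 2: day 1 has {1, 2, 4} and shift 2 has {}, leaving only 3.
Day 2, shift 3: day 2 has {3, 4} and shift 3 has {2, 4}, leaving only 1.
Day 2, shift 2: day 2 has {1, 3, 4} and shift 2 has {3}, leaving only 2.
Day 3, shift 3: day 3 has {2} and shift 3 has {1, 2, 4}, leaving only 3.
Day 3, shift 4: day 3 has {2, 3} and shift 4 has {2, 4}, leaving only 1.
Day 4 already has {2} and shift 4 already has {1, 2, 4}, so day 4, shift 4 must be 3.

3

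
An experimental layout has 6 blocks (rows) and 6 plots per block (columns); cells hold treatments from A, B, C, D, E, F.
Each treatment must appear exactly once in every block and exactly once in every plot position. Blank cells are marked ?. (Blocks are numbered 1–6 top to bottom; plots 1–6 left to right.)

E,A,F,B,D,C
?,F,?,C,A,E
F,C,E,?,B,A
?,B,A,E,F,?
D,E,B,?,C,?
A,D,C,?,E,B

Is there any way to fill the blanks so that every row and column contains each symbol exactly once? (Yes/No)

Yes

No block or plot among the givens repeats a symbol, and propagating forced cells runs into no contradiction.
One valid completion exists (for instance, E A F B D C / B F D C A E / F C E D B A / C B A E F D / D E B A C F / A D C F E B).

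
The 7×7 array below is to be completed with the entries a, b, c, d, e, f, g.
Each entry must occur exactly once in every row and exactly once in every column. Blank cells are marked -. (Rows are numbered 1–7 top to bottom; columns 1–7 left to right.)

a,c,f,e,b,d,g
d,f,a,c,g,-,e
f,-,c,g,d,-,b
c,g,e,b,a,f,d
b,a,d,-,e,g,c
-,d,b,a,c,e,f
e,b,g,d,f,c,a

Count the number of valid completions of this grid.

Row 2, column 6: eliminating its row and column leaves {b}.
Row 3, column 2: eliminating its row and column leaves {e}.
Row 3, column 6: eliminating its row and column leaves {a}.
Row 5, column 4: eliminating its row and column leaves {f}.
Row 6, column 1: eliminating its row and column leaves {g}.
Only one assignment across all blanks avoids any row or column repeat, giving 1 completion.

1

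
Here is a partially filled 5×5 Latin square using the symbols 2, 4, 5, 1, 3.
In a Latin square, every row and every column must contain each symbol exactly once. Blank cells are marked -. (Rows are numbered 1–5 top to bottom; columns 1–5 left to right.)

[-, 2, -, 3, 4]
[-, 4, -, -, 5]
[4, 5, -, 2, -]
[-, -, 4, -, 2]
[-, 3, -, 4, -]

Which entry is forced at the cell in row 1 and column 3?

5

Row 2, column 4: row 2 has {4, 5} and column 4 has {2, 4, 3}, leaving only 1.
Row 4, column 2: row 4 has {2, 4} and column 2 has {2, 4, 5, 3}, leaving only 1.
Row 4, column 4: row 4 has {2, 4, 1} and column 4 has {2, 4, 1, 3}, leaving only 5.
Row 4, column 1: row 4 has {2, 4, 5, 1} and column 1 has {4}, leaving only 3.
Row 2, column 1: row 2 has {4, 5, 1} and column 1 has {4, 3}, leaving only 2.
Row 2, column 3: row 2 has {2, 4, 5, 1} and column 3 has {4}, leaving only 3.
Row 3, column 3: row 3 has {2, 4, 5} and column 3 has {4, 3}, leaving only 1.
Row 1 already has {2, 4, 3} and column 3 already has {4, 1, 3}, so row 1, column 3 must be 5.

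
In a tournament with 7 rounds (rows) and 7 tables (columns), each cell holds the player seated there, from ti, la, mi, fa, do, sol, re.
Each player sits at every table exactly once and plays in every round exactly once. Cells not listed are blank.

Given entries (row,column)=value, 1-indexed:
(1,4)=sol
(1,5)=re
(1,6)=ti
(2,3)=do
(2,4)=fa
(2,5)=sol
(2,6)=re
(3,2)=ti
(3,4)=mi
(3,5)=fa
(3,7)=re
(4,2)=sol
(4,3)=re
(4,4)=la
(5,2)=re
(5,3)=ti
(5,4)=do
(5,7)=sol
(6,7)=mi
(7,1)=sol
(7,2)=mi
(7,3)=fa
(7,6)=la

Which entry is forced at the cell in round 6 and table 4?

ti

Round 2, table 2: round 2 has {fa, do, sol, re} and table 2 has {ti, mi, sol, re}, leaving only la.
Round 2, table 7: round 2 has {la, fa, do, sol, re} and table 7 has {mi, sol, re}, leaving only ti.
Round 2, table 1: round 2 has {ti, la, fa, do, sol, re} and table 1 has {sol}, leaving only mi.
Round 7, table 7: round 7 has {la, mi, fa, sol} and table 7 has {ti, mi, sol, re}, leaving only do.
Round 4, table 7: round 4 has {la, sol, re} and table 7 has {ti, mi, do, sol, re}, leaving only fa.
Round 1, table 7: round 1 has {ti, sol, re} and table 7 has {ti, mi, fa, do, sol, re}, leaving only la.
Round 1, table 3: round 1 has {ti, la, sol, re} and table 3 has {ti, fa, do, re}, leaving only mi.
Round 7, table 5: round 7 has {la, mi, fa, do, sol} and table 5 has {fa, sol, re}, leaving only ti.
Round 7, table 4: round 7 has {ti, la, mi, fa, do, sol} and table 4 has {la, mi, fa, do, sol}, leaving only re.
Round 6 already has {mi} and table 4 already has {la, mi, fa, do, sol, re}, so round 6, table 4 must be ti.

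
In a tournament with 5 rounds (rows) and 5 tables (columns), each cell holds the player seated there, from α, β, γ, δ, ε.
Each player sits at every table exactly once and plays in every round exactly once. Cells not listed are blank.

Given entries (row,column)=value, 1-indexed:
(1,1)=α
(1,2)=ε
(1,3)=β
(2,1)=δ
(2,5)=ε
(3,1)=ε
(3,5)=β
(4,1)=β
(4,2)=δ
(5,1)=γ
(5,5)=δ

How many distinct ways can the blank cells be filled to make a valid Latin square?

3

Round 1, table 4: eliminating its round and table leaves {γ, δ}.
Round 1, table 5: eliminating its round and table leaves {γ}.
Round 2, table 2: eliminating its round and table leaves {α, β, γ}.
Round 2, table 3: eliminating its round and table leaves {α, γ}.
Round 2, table 4: eliminating its round and table leaves {α, β, γ}.
Round 3, table 2: eliminating its round and table leaves {α, γ}.
Round 3, table 3: eliminating its round and table leaves {α, γ, δ}.
Round 3, table 4: eliminating its round and table leaves {α, γ, δ}.
Round 4, table 3: eliminating its round and table leaves {α, γ, ε}.
Round 4, table 4: eliminating its round and table leaves {α, γ, ε}.
Round 4, table 5: eliminating its round and table leaves {α, γ}.
Round 5, table 2: eliminating its round and table leaves {α, β}.
Round 5, table 3: eliminating its round and table leaves {α, ε}.
Round 5, table 4: eliminating its round and table leaves {α, β, ε}.
Enumerating the assignments across these blanks that avoid any round or table repeat gives 3 completions.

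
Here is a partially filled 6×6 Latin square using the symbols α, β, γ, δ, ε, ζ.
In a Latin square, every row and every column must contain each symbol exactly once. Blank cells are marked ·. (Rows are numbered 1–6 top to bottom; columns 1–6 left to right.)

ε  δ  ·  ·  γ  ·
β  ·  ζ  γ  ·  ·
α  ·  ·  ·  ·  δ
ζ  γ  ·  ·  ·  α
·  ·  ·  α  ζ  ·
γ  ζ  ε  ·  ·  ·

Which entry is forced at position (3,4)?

Row 2, column 6: row 2 has {β, γ, ζ} and column 6 has {α, δ}, leaving only ε.
Row 2, column 2: row 2 has {β, γ, ε, ζ} and column 2 has {γ, δ, ζ}, leaving only α.
Row 2, column 5: row 2 has {α, β, γ, ε, ζ} and column 5 has {γ, ζ}, leaving only δ.
Row 5, column 1: row 5 has {α, ζ} and column 1 has {α, β, γ, ε, ζ}, leaving only δ.
Row 6, column 6: row 6 has {γ, ε, ζ} and column 6 has {α, δ, ε}, leaving only β.
Row 1, column 6: row 1 has {γ, δ, ε} and column 6 has {α, β, δ, ε}, leaving only ζ.
Row 1, column 4: row 1 has {γ, δ, ε, ζ} and column 4 has {α, γ}, leaving only β.
Row 1, column 3: row 1 has {β, γ, δ, ε, ζ} and column 3 has {ε, ζ}, leaving only α.
Row 5, column 6: row 5 has {α, δ, ζ} and column 6 has {α, β, δ, ε, ζ}, leaving only γ.
Row 5, column 3: row 5 has {α, γ, δ, ζ} and column 3 has {α, ε, ζ}, leaving only β.
Row 3, column 3: row 3 has {α, δ} and column 3 has {α, β, ε, ζ}, leaving only γ.
Row 4, column 3: row 4 has {α, γ, ζ} and column 3 has {α, β, γ, ε, ζ}, leaving only δ.
Row 4, column 4: row 4 has {α, γ, δ, ζ} and column 4 has {α, β, γ}, leaving only ε.
Row 3 already has {α, γ, δ} and column 4 already has {α, β, γ, ε}, so row 3, column 4 must be ζ.

ζ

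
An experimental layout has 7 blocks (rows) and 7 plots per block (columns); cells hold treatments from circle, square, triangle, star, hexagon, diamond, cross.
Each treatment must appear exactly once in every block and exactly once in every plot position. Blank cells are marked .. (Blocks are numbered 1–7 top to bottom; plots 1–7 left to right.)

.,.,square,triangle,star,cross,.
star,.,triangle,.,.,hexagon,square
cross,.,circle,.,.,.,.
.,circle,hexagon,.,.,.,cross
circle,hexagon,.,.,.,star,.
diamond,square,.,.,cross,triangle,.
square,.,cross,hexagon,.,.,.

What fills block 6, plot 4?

circle

Block 1, plot 1: block 1 has {square, triangle, star, cross} and plot 1 has {circle, square, star, diamond, cross}, leaving only hexagon.
Block 1, plot 2: block 1 has {square, triangle, star, hexagon, cross} and plot 2 has {circle, square, hexagon}, leaving only diamond.
Block 1, plot 7: block 1 has {square, triangle, star, hexagon, diamond, cross} and plot 7 has {square, cross}, leaving only circle.
Block 2, plot 2: block 2 has {square, triangle, star, hexagon} and plot 2 has {circle, square, hexagon, diamond}, leaving only cross.
Block 4, plot 1: block 4 has {circle, hexagon, cross} and plot 1 has {circle, square, star, hexagon, diamond, cross}, leaving only triangle.
Block 5, plot 3: block 5 has {circle, star, hexagon} and plot 3 has {circle, square, triangle, hexagon, cross}, leaving only diamond.
Block 5, plot 7: block 5 has {circle, star, hexagon, diamond} and plot 7 has {circle, square, cross}, leaving only triangle.
Block 5, plot 5: block 5 has {circle, triangle, star, hexagon, diamond} and plot 5 has {star, cross}, leaving only square.
Block 4, plot 5: block 4 has {circle, triangle, hexagon, cross} and plot 5 has {square, star, cross}, leaving only diamond.
Block 2, plot 5: block 2 has {square, triangle, star, hexagon, cross} and plot 5 has {square, star, diamond, cross}, leaving only circle.
Block 2, plot 4: block 2 has {circle, square, triangle, star, hexagon, cross} and plot 4 has {triangle, hexagon}, leaving only diamond.
Block 4, plot 6: block 4 has {circle, triangle, hexagon, diamond, cross} and plot 6 has {triangle, star, hexagon, cross}, leaving only square.
Block 3, plot 6: block 3 has {circle, cross} and plot 6 has {square, triangle, star, hexagon, cross}, leaving only diamond.
Block 4, plot 4: block 4 has {circle, square, triangle, hexagon, diamond, cross} and plot 4 has {triangle, hexagon, diamond}, leaving only star.
Block 6 already has {square, triangle, diamond, cross} and plot 4 already has {triangle, star, hexagon, diamond}, so block 6, plot 4 must be circle.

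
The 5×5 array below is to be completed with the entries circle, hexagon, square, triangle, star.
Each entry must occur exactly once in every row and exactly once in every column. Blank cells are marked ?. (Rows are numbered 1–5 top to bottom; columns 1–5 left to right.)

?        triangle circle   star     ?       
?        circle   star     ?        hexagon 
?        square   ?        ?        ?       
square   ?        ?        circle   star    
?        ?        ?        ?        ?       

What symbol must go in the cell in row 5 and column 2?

Row 1, column 1: row 1 has {circle, triangle, star} and column 1 has {square}, leaving only hexagon.
Row 1, column 5: row 1 has {circle, hexagon, triangle, star} and column 5 has {hexagon, star}, leaving only square.
Row 2, column 1: row 2 has {circle, hexagon, star} and column 1 has {hexagon, square}, leaving only triangle.
Row 2, column 4: row 2 has {circle, hexagon, triangle, star} and column 4 has {circle, star}, leaving only square.
Row 4, column 2: row 4 has {circle, square, star} and column 2 has {circle, square, triangle}, leaving only hexagon.
Row 5 already has {} and column 2 already has {circle, hexagon, square, triangle}, so row 5, column 2 must be star.

star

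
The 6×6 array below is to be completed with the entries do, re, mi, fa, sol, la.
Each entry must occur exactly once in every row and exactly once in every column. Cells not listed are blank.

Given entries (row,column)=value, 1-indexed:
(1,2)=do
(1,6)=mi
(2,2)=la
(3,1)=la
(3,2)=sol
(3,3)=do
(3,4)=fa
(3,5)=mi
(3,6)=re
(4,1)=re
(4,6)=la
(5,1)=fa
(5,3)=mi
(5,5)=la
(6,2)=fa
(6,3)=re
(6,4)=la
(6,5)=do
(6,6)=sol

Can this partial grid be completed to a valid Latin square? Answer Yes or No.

No row or column among the givens repeats a symbol, and propagating forced cells runs into no contradiction.
One valid completion exists (for instance, sol do la re fa mi / do la sol mi re fa / la sol do fa mi re / re mi fa do sol la / fa re mi sol la do / mi fa re la do sol).

Yes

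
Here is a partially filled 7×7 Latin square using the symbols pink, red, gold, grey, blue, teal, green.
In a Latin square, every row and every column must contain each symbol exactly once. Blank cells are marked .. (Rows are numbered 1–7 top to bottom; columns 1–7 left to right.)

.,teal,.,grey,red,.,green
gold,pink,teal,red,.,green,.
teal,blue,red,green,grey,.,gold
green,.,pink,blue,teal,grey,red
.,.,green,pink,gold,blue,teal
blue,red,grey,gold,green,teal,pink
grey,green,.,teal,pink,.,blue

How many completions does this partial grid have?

Row 1, column 1: eliminating its row and column leaves {pink}.
Row 1, column 3: eliminating its row and column leaves {gold, blue}.
Row 1, column 6: eliminating its row and column leaves {pink, gold}.
Row 2, column 5: eliminating its row and column leaves {blue}.
Row 2, column 7: eliminating its row and column leaves {grey}.
Row 3, column 6: eliminating its row and column leaves {pink}.
Row 4, column 2: eliminating its row and column leaves {gold}.
Row 5, column 1: eliminating its row and column leaves {red}.
Row 5, column 2: eliminating its row and column leaves {grey}.
Row 7, column 3: eliminating its row and column leaves {gold}.
Row 7, column 6: eliminating its row and column leaves {red, gold}.
Only one assignment across all blanks avoids any row or column repeat, giving 1 completion.

1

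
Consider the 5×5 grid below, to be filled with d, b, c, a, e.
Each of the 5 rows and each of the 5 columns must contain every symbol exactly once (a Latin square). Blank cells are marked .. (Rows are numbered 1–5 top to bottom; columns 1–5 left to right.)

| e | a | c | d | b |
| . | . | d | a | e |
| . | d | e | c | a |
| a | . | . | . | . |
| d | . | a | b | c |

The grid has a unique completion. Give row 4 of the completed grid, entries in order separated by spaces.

Row 4, column 3: row 4 has {a} and column 3 has {d, c, a, e}, leaving only b.
Row 4, column 4: row 4 has {b, a} and column 4 has {d, b, c, a}, leaving only e.
Row 4, column 2: row 4 has {b, a, e} and column 2 has {d, a}, leaving only c.
Row 4, column 5: row 4 has {b, c, a, e} and column 5 has {b, c, a, e}, leaving only d.
So row 4 reads: a c b e d.

a c b e d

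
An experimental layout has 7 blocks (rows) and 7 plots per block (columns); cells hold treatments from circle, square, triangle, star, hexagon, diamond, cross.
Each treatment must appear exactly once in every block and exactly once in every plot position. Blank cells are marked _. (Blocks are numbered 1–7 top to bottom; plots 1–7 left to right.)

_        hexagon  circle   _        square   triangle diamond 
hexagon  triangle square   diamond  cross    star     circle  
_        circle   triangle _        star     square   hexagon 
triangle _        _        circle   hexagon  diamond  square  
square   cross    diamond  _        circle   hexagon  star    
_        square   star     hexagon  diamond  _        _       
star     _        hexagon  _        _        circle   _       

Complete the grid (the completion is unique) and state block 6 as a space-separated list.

Block 6, plot 6: block 6 has {square, star, hexagon, diamond} and plot 6 has {circle, square, triangle, star, hexagon, diamond}, leaving only cross.
Block 6, plot 1: block 6 has {square, star, hexagon, diamond, cross} and plot 1 has {square, triangle, star, hexagon}, leaving only circle.
Block 6, plot 7: block 6 has {circle, square, star, hexagon, diamond, cross} and plot 7 has {circle, square, star, hexagon, diamond}, leaving only triangle.
So block 6 reads: circle square star hexagon diamond cross triangle.

circle square star hexagon diamond cross triangle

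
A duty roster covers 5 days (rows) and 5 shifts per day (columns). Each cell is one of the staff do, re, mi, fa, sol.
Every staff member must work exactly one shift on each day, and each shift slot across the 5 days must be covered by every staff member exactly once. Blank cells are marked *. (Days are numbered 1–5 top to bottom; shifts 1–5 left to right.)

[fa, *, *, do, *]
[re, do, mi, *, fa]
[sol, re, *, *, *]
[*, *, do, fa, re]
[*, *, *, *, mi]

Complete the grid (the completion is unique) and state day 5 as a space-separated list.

do fa sol re mi

Day 5, shift 1: day 5 has {mi} and shift 1 has {re, fa, sol}, leaving only do.
Day 1, shift 5: day 1 has {do, fa} and shift 5 has {re, mi, fa}, leaving only sol.
Day 1, shift 2: day 1 has {do, fa, sol} and shift 2 has {do, re}, leaving only mi.
Day 1, shift 3: day 1 has {do, mi, fa, sol} and shift 3 has {do, mi}, leaving only re.
Day 2, shift 4: day 2 has {do, re, mi, fa} and shift 4 has {do, fa}, leaving only sol.
Day 5, shift 4: day 5 has {do, mi} and shift 4 has {do, fa, sol}, leaving only re.
Day 3, shift 3: day 3 has {re, sol} and shift 3 has {do, re, mi}, leaving only fa.
Day 5, shift 3: day 5 has {do, re, mi} and shift 3 has {do, re, mi, fa}, leaving only sol.
Day 5, shift 2: day 5 has {do, re, mi, sol} and shift 2 has {do, re, mi}, leaving only fa.
So day 5 reads: do fa sol re mi.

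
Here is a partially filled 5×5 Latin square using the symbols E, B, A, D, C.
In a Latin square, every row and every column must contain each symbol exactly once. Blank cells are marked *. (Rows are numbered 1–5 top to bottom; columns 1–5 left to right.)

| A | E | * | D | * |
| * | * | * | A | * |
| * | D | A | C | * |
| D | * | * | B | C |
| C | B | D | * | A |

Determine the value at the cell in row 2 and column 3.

Row 1, column 5: row 1 has {E, A, D} and column 5 has {A, C}, leaving only B.
Row 1, column 3: row 1 has {E, B, A, D} and column 3 has {A, D}, leaving only C.
Row 2, column 2: row 2 has {A} and column 2 has {E, B, D}, leaving only C.
Row 3, column 5: row 3 has {A, D, C} and column 5 has {B, A, C}, leaving only E.
Row 2, column 5: row 2 has {A, C} and column 5 has {E, B, A, C}, leaving only D.
Row 3, column 1: row 3 has {E, A, D, C} and column 1 has {A, D, C}, leaving only B.
Row 2, column 1: row 2 has {A, D, C} and column 1 has {B, A, D, C}, leaving only E.
Row 2 already has {E, A, D, C} and column 3 already has {A, D, C}, so row 2, column 3 must be B.

B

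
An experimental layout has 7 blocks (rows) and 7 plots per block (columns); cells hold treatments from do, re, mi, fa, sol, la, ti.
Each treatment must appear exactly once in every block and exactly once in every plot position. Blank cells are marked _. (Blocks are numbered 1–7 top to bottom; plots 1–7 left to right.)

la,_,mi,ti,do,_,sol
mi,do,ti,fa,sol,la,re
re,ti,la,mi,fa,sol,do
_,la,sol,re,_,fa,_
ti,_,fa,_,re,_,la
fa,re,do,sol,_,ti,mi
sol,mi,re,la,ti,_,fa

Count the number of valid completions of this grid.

1

Block 1, plot 2: eliminating its block and plot leaves {fa}.
Block 1, plot 6: eliminating its block and plot leaves {re}.
Block 4, plot 1: eliminating its block and plot leaves {do}.
Block 4, plot 5: eliminating its block and plot leaves {mi}.
Block 4, plot 7: eliminating its block and plot leaves {ti}.
Block 5, plot 2: eliminating its block and plot leaves {sol}.
Block 5, plot 4: eliminating its block and plot leaves {do}.
Block 5, plot 6: eliminating its block and plot leaves {do, mi}.
Block 6, plot 5: eliminating its block and plot leaves {la}.
Block 7, plot 6: eliminating its block and plot leaves {do}.
Only one assignment across all blanks avoids any block or plot repeat, giving 1 completion.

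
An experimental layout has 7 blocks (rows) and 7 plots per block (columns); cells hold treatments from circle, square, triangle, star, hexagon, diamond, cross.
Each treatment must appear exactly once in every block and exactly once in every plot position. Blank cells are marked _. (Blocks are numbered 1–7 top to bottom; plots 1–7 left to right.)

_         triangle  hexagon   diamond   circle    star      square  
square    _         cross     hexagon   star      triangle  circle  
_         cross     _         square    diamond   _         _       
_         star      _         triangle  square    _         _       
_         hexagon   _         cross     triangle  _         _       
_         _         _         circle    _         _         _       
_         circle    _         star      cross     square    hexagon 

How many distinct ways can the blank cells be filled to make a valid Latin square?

Block 1, plot 1: eliminating its block and plot leaves {cross}.
Block 2, plot 2: eliminating its block and plot leaves {diamond}.
Block 3, plot 1: eliminating its block and plot leaves {circle, triangle, star, hexagon}.
Block 3, plot 3: eliminating its block and plot leaves {circle, triangle, star}.
Block 3, plot 6: eliminating its block and plot leaves {circle, hexagon}.
Block 3, plot 7: eliminating its block and plot leaves {triangle, star}.
Block 4, plot 1: eliminating its block and plot leaves {circle, hexagon, diamond, cross}.
Block 4, plot 3: eliminating its block and plot leaves {circle, diamond}.
Block 4, plot 6: eliminating its block and plot leaves {circle, hexagon, diamond, cross}.
Block 4, plot 7: eliminating its block and plot leaves {diamond, cross}.
Block 5, plot 1: eliminating its block and plot leaves {circle, star, diamond}.
Block 5, plot 3: eliminating its block and plot leaves {circle, square, star, diamond}.
Block 5, plot 6: eliminating its block and plot leaves {circle, diamond}.
Block 5, plot 7: eliminating its block and plot leaves {star, diamond}.
Block 6, plot 1: eliminating its block and plot leaves {triangle, star, hexagon, diamond, cross}.
Block 6, plot 2: eliminating its block and plot leaves {square, diamond}.
Block 6, plot 3: eliminating its block and plot leaves {square, triangle, star, diamond}.
Block 6, plot 5: eliminating its block and plot leaves {hexagon}.
Block 6, plot 6: eliminating its block and plot leaves {hexagon, diamond, cross}.
Block 6, plot 7: eliminating its block and plot leaves {triangle, star, diamond, cross}.
Block 7, plot 1: eliminating its block and plot leaves {triangle, diamond}.
Block 7, plot 3: eliminating its block and plot leaves {triangle, diamond}.
Enumerating the assignments across these blanks that avoid any block or plot repeat gives 7 completions.

7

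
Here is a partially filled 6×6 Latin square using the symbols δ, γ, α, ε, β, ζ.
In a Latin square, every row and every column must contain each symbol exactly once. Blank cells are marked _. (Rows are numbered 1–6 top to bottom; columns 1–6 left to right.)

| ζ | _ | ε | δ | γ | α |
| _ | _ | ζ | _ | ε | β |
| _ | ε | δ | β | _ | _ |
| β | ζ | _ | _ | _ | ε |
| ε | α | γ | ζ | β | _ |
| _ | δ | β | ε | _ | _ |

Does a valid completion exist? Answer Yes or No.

No row or column among the givens repeats a symbol, and propagating forced cells runs into no contradiction.
One valid completion exists (for instance, ζ β ε δ γ α / δ γ ζ α ε β / γ ε δ β α ζ / β ζ α γ δ ε / ε α γ ζ β δ / α δ β ε ζ γ).

Yes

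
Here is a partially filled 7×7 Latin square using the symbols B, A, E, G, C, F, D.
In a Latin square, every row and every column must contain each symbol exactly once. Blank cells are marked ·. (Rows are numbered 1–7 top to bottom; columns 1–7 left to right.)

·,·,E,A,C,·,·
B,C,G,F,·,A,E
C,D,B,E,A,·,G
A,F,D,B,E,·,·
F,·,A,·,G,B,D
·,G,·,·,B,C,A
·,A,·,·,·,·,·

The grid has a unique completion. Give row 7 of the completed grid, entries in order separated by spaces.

Row 1, column 2: row 1 has {A, E, C} and column 2 has {A, G, C, F, D}, leaving only B.
Row 1, column 7: row 1 has {B, A, E, C} and column 7 has {A, E, G, D}, leaving only F.
Row 2, column 5: row 2 has {B, A, E, G, C, F} and column 5 has {B, A, E, G, C}, leaving only D.
Row 7, column 5: row 7 has {A} and column 5 has {B, A, E, G, C, D}, leaving only F.
Row 7, column 3: row 7 has {A, F} and column 3 has {B, A, E, G, D}, leaving only C.
Row 7, column 7: row 7 has {A, C, F} and column 7 has {A, E, G, F, D}, leaving only B.
Row 3, column 6: row 3 has {B, A, E, G, C, D} and column 6 has {B, A, C}, leaving only F.
Row 4, column 6: row 4 has {B, A, E, F, D} and column 6 has {B, A, C, F}, leaving only G.
Row 1, column 6: row 1 has {B, A, E, C, F} and column 6 has {B, A, G, C, F}, leaving only D.
Row 7, column 6: row 7 has {B, A, C, F} and column 6 has {B, A, G, C, F, D}, leaving only E.
Row 1, column 1: row 1 has {B, A, E, C, F, D} and column 1 has {B, A, C, F}, leaving only G.
Row 7, column 1: row 7 has {B, A, E, C, F} and column 1 has {B, A, G, C, F}, leaving only D.
Row 7, column 4: row 7 has {B, A, E, C, F, D} and column 4 has {B, A, E, F}, leaving only G.
So row 7 reads: D A C G F E B.

D A C G F E B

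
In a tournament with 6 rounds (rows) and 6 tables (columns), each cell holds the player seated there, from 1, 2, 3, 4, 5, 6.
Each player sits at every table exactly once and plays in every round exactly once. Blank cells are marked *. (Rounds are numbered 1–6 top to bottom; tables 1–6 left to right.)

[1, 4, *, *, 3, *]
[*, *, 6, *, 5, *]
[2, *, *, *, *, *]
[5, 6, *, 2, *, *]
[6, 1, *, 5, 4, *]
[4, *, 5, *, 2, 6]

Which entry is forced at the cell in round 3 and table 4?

3

Round 1, table 3: round 1 has {1, 3, 4} and table 3 has {5, 6}, leaving only 2.
Round 1, table 4: round 1 has {1, 2, 3, 4} and table 4 has {2, 5}, leaving only 6.
Round 1, table 6: round 1 has {1, 2, 3, 4, 6} and table 6 has {6}, leaving only 5.
Round 2, table 1: round 2 has {5, 6} and table 1 has {1, 2, 4, 5, 6}, leaving only 3.
Round 2, table 2: round 2 has {3, 5, 6} and table 2 has {1, 4, 6}, leaving only 2.
Round 4, table 5: round 4 has {2, 5, 6} and table 5 has {2, 3, 4, 5}, leaving only 1.
Round 3, table 5: round 3 has {2} and table 5 has {1, 2, 3, 4, 5}, leaving only 6.
Round 5, table 3: round 5 has {1, 4, 5, 6} and table 3 has {2, 5, 6}, leaving only 3.
Round 4, table 3: round 4 has {1, 2, 5, 6} and table 3 has {2, 3, 5, 6}, leaving only 4.
Round 3, table 3: round 3 has {2, 6} and table 3 has {2, 3, 4, 5, 6}, leaving only 1.
Round 4, table 6: round 4 has {1, 2, 4, 5, 6} and table 6 has {5, 6}, leaving only 3.
Round 3, table 6: round 3 has {1, 2, 6} and table 6 has {3, 5, 6}, leaving only 4.
Round 3 already has {1, 2, 4, 6} and table 4 already has {2, 5, 6}, so round 3, table 4 must be 3.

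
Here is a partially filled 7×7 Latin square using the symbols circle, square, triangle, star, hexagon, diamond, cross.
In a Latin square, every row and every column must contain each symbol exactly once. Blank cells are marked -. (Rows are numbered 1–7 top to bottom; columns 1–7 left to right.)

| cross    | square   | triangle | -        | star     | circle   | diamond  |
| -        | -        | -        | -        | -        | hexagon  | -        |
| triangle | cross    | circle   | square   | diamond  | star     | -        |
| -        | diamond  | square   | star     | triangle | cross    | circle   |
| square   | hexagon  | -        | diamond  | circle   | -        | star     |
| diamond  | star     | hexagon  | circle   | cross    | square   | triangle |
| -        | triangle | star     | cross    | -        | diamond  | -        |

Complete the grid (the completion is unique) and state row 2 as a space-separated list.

star circle diamond triangle square hexagon cross

Row 2, column 2: row 2 has {hexagon} and column 2 has {square, triangle, star, hexagon, diamond, cross}, leaving only circle.
Row 2, column 1: row 2 has {circle, hexagon} and column 1 has {square, triangle, diamond, cross}, leaving only star.
Row 2, column 4: row 2 has {circle, star, hexagon} and column 4 has {circle, square, star, diamond, cross}, leaving only triangle.
Row 2, column 5: row 2 has {circle, triangle, star, hexagon} and column 5 has {circle, triangle, star, diamond, cross}, leaving only square.
Row 2, column 7: row 2 has {circle, square, triangle, star, hexagon} and column 7 has {circle, triangle, star, diamond}, leaving only cross.
Row 2, column 3: row 2 has {circle, square, triangle, star, hexagon, cross} and column 3 has {circle, square, triangle, star, hexagon}, leaving only diamond.
So row 2 reads: star circle diamond triangle square hexagon cross.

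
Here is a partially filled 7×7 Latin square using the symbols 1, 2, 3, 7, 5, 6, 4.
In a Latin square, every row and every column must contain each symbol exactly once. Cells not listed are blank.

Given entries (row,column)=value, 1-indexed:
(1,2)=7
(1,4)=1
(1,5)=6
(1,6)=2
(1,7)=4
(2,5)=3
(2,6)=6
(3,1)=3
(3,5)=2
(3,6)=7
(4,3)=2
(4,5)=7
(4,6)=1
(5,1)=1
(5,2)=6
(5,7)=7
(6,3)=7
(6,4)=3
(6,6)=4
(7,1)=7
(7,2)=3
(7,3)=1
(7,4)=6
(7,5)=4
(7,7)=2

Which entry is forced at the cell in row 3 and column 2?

Row 1, column 1: row 1 has {1, 2, 7, 6, 4} and column 1 has {1, 3, 7}, leaving only 5.
Row 1, column 3: row 1 has {1, 2, 7, 5, 6, 4} and column 3 has {1, 2, 7}, leaving only 3.
Row 5, column 5: row 5 has {1, 7, 6} and column 5 has {2, 3, 7, 6, 4}, leaving only 5.
Row 5, column 3: row 5 has {1, 7, 5, 6} and column 3 has {1, 2, 3, 7}, leaving only 4.
Row 2, column 3: row 2 has {3, 6} and column 3 has {1, 2, 3, 7, 4}, leaving only 5.
Row 2, column 7: row 2 has {3, 5, 6} and column 7 has {2, 7, 4}, leaving only 1.
Row 3, column 3: row 3 has {2, 3, 7} and column 3 has {1, 2, 3, 7, 5, 4}, leaving only 6.
Row 3, column 7: row 3 has {2, 3, 7, 6} and column 7 has {1, 2, 7, 4}, leaving only 5.
Row 3, column 4: row 3 has {2, 3, 7, 5, 6} and column 4 has {1, 3, 6}, leaving only 4.
Row 3 already has {2, 3, 7, 5, 6, 4} and column 2 already has {3, 7, 6}, so row 3, column 2 must be 1.

1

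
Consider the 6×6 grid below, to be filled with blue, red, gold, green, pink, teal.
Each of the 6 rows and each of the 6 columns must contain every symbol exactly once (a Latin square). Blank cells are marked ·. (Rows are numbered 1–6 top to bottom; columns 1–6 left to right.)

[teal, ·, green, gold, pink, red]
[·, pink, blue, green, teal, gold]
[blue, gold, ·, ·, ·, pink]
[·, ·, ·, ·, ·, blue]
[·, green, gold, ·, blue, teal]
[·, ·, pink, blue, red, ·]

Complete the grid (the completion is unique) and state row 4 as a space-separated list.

Row 1, column 2: row 1 has {red, gold, green, pink, teal} and column 2 has {gold, green, pink}, leaving only blue.
Row 2, column 1: row 2 has {blue, gold, green, pink, teal} and column 1 has {blue, teal}, leaving only red.
Row 3, column 5: row 3 has {blue, gold, pink} and column 5 has {blue, red, pink, teal}, leaving only green.
Row 4, column 5: row 4 has {blue} and column 5 has {blue, red, green, pink, teal}, leaving only gold.
Row 5, column 1: row 5 has {blue, gold, green, teal} and column 1 has {blue, red, teal}, leaving only pink.
Row 4, column 1: row 4 has {blue, gold} and column 1 has {blue, red, pink, teal}, leaving only green.
Row 5, column 4: row 5 has {blue, gold, green, pink, teal} and column 4 has {blue, gold, green}, leaving only red.
Row 3, column 4: row 3 has {blue, gold, green, pink} and column 4 has {blue, red, gold, green}, leaving only teal.
Row 4, column 4: row 4 has {blue, gold, green} and column 4 has {blue, red, gold, green, teal}, leaving only pink.
Row 3, column 3: row 3 has {blue, gold, green, pink, teal} and column 3 has {blue, gold, green, pink}, leaving only red.
Row 4, column 3: row 4 has {blue, gold, green, pink} and column 3 has {blue, red, gold, green, pink}, leaving only teal.
Row 4, column 2: row 4 has {blue, gold, green, pink, teal} and column 2 has {blue, gold, green, pink}, leaving only red.
So row 4 reads: green red teal pink gold blue.

green red teal pink gold blue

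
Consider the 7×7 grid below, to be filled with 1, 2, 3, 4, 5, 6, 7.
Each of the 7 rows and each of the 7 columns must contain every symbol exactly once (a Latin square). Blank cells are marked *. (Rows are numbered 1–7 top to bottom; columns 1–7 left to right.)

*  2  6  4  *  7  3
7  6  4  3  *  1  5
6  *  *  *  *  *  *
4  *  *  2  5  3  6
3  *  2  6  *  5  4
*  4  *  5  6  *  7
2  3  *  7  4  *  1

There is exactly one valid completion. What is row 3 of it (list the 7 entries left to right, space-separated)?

Row 3, column 4: row 3 has {6} and column 4 has {2, 3, 4, 5, 6, 7}, leaving only 1.
Row 3, column 7: row 3 has {1, 6} and column 7 has {1, 3, 4, 5, 6, 7}, leaving only 2.
Row 3, column 6: row 3 has {1, 2, 6} and column 6 has {1, 3, 5, 7}, leaving only 4.
Row 1, column 5: row 1 has {2, 3, 4, 6, 7} and column 5 has {4, 5, 6}, leaving only 1.
Row 1, column 1: row 1 has {1, 2, 3, 4, 6, 7} and column 1 has {2, 3, 4, 6, 7}, leaving only 5.
Row 2, column 5: row 2 has {1, 3, 4, 5, 6, 7} and column 5 has {1, 4, 5, 6}, leaving only 2.
Row 5, column 5: row 5 has {2, 3, 4, 5, 6} and column 5 has {1, 2, 4, 5, 6}, leaving only 7.
Row 3, column 5: row 3 has {1, 2, 4, 6} and column 5 has {1, 2, 4, 5, 6, 7}, leaving only 3.
Row 5, column 2: row 5 has {2, 3, 4, 5, 6, 7} and column 2 has {2, 3, 4, 6}, leaving only 1.
Row 4, column 2: row 4 has {2, 3, 4, 5, 6} and column 2 has {1, 2, 3, 4, 6}, leaving only 7.
Row 3, column 2: row 3 has {1, 2, 3, 4, 6} and column 2 has {1, 2, 3, 4, 6, 7}, leaving only 5.
Row 3, column 3: row 3 has {1, 2, 3, 4, 5, 6} and column 3 has {2, 4, 6}, leaving only 7.
So row 3 reads: 6 5 7 1 3 4 2.

6 5 7 1 3 4 2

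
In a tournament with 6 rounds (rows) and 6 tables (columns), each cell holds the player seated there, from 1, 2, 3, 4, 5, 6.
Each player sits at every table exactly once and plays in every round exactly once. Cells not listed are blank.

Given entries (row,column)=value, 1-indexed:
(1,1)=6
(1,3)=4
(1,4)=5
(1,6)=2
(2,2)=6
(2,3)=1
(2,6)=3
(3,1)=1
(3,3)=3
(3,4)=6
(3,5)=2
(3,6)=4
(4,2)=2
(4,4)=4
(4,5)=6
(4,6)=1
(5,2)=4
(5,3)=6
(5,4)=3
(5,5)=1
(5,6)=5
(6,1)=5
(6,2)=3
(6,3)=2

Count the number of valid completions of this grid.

1

Round 1, table 2: eliminating its round and table leaves {1}.
Round 1, table 5: eliminating its round and table leaves {3}.
Round 2, table 1: eliminating its round and table leaves {2, 4}.
Round 2, table 4: eliminating its round and table leaves {2}.
Round 2, table 5: eliminating its round and table leaves {4, 5}.
Round 3, table 2: eliminating its round and table leaves {5}.
Round 4, table 1: eliminating its round and table leaves {3}.
Round 4, table 3: eliminating its round and table leaves {5}.
Round 5, table 1: eliminating its round and table leaves {2}.
Round 6, table 4: eliminating its round and table leaves {1}.
Round 6, table 5: eliminating its round and table leaves {4}.
Round 6, table 6: eliminating its round and table leaves {6}.
Only one assignment across all blanks avoids any round or table repeat, giving 1 completion.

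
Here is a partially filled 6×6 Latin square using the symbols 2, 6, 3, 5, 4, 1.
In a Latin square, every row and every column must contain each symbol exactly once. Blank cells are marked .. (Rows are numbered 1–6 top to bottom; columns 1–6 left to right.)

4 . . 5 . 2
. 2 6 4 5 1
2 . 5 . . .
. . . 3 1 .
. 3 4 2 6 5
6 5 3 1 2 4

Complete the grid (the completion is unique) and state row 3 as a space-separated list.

Row 3, column 4: row 3 has {2, 5} and column 4 has {2, 3, 5, 4, 1}, leaving only 6.
Row 3, column 6: row 3 has {2, 6, 5} and column 6 has {2, 5, 4, 1}, leaving only 3.
Row 3, column 5: row 3 has {2, 6, 3, 5} and column 5 has {2, 6, 5, 1}, leaving only 4.
Row 3, column 2: row 3 has {2, 6, 3, 5, 4} and column 2 has {2, 3, 5}, leaving only 1.
So row 3 reads: 2 1 5 6 4 3.

2 1 5 6 4 3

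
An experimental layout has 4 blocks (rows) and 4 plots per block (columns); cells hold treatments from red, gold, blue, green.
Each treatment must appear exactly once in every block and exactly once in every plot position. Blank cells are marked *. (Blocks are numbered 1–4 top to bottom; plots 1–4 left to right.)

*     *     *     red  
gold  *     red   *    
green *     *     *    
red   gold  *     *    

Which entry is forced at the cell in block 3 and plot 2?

Block 1, plot 1: block 1 has {red} and plot 1 has {red, gold, green}, leaving only blue.
Block 1, plot 2: block 1 has {red, blue} and plot 2 has {gold}, leaving only green.
Block 1, plot 3: block 1 has {red, blue, green} and plot 3 has {red}, leaving only gold.
Block 2, plot 2: block 2 has {red, gold} and plot 2 has {gold, green}, leaving only blue.
Block 3 already has {green} and plot 2 already has {gold, blue, green}, so block 3, plot 2 must be red.

red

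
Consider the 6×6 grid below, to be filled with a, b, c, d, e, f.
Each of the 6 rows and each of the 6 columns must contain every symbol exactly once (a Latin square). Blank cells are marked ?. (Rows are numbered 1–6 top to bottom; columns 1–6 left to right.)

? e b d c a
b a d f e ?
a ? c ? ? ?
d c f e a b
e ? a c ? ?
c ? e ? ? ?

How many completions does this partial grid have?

4

Row 1, column 1: eliminating its row and column leaves {f}.
Row 2, column 6: eliminating its row and column leaves {c}.
Row 3, column 2: eliminating its row and column leaves {b, d, f}.
Row 3, column 4: eliminating its row and column leaves {b}.
Row 3, column 5: eliminating its row and column leaves {b, d, f}.
Row 3, column 6: eliminating its row and column leaves {d, e, f}.
Row 5, column 2: eliminating its row and column leaves {b, d, f}.
Row 5, column 5: eliminating its row and column leaves {b, d, f}.
Row 5, column 6: eliminating its row and column leaves {d, f}.
Row 6, column 2: eliminating its row and column leaves {b, d, f}.
Row 6, column 4: eliminating its row and column leaves {a, b}.
Row 6, column 5: eliminating its row and column leaves {b, d, f}.
Row 6, column 6: eliminating its row and column leaves {d, f}.
Enumerating the assignments across these blanks that avoid any row or column repeat gives 4 completions.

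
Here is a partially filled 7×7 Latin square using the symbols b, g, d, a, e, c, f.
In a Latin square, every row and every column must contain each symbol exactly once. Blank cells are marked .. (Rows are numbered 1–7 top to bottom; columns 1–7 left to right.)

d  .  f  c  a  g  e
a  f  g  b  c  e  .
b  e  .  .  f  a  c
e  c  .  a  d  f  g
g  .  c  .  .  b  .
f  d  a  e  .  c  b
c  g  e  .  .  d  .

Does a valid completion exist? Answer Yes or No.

Yes

No row or column among the givens repeats a symbol, and propagating forced cells runs into no contradiction.
One valid completion exists (for instance, d b f c a g e / a f g b c e d / b e d g f a c / e c b a d f g / g a c d e b f / f d a e g c b / c g e f b d a).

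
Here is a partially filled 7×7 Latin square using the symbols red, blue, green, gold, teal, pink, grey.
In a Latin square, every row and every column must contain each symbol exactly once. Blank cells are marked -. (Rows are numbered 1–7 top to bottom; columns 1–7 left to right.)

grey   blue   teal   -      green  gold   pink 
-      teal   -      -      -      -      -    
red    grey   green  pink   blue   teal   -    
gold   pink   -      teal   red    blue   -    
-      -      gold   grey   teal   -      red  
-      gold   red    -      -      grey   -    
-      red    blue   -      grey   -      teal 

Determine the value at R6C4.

Row 1, column 4: row 1 has {blue, green, gold, teal, pink, grey} and column 4 has {teal, pink, grey}, leaving only red.
Row 3, column 7: row 3 has {red, blue, green, teal, pink, grey} and column 7 has {red, teal, pink}, leaving only gold.
Row 4, column 3: row 4 has {red, blue, gold, teal, pink} and column 3 has {red, blue, green, gold, teal}, leaving only grey.
Row 2, column 3: row 2 has {teal} and column 3 has {red, blue, green, gold, teal, grey}, leaving only pink.
Row 2, column 5: row 2 has {teal, pink} and column 5 has {red, blue, green, teal, grey}, leaving only gold.
Row 4, column 7: row 4 has {red, blue, gold, teal, pink, grey} and column 7 has {red, gold, teal, pink}, leaving only green.
Row 5, column 2: row 5 has {red, gold, teal, grey} and column 2 has {red, blue, gold, teal, pink, grey}, leaving only green.
Row 5, column 6: row 5 has {red, green, gold, teal, grey} and column 6 has {blue, gold, teal, grey}, leaving only pink.
Row 5, column 1: row 5 has {red, green, gold, teal, pink, grey} and column 1 has {red, gold, grey}, leaving only blue.
Row 2, column 1: row 2 has {gold, teal, pink} and column 1 has {red, blue, gold, grey}, leaving only green.
Row 2, column 4: row 2 has {green, gold, teal, pink} and column 4 has {red, teal, pink, grey}, leaving only blue.
Row 6 already has {red, gold, grey} and column 4 already has {red, blue, teal, pink, grey}, so row 6, column 4 must be green.

green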